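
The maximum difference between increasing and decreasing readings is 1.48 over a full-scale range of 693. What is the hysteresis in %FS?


Hysteresis = (max difference / full scale) * 100%.
H = (1.48 / 693) * 100
H = 0.214 %FS

0.214 %FS


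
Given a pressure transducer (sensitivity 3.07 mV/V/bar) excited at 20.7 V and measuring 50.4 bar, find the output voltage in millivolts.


Output = sensitivity * Vex * P.
Vout = 3.07 * 20.7 * 50.4
Vout = 63.549 * 50.4
Vout = 3202.87 mV

3202.87 mV


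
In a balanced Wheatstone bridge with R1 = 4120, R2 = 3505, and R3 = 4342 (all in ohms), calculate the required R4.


At balance: R1*R4 = R2*R3, so R4 = R2*R3/R1.
R4 = 3505 * 4342 / 4120
R4 = 15218710 / 4120
R4 = 3693.86 ohm

3693.86 ohm


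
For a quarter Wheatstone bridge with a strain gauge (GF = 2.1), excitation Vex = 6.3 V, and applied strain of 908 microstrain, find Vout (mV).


Quarter bridge output: Vout = (GF * epsilon * Vex) / 4.
Vout = (2.1 * 908e-6 * 6.3) / 4
Vout = 0.01201284 / 4 V
Vout = 0.00300321 V = 3.0032 mV

3.0032 mV


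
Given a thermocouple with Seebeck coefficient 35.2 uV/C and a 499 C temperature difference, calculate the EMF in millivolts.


The thermocouple output V = sensitivity * dT.
V = 35.2 uV/C * 499 C
V = 17564.8 uV
V = 17.565 mV

17.565 mV


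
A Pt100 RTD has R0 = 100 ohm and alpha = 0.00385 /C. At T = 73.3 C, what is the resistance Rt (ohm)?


The RTD equation: Rt = R0 * (1 + alpha * T).
Rt = 100 * (1 + 0.00385 * 73.3)
Rt = 100 * (1 + 0.282205)
Rt = 100 * 1.282205
Rt = 128.221 ohm

128.221 ohm


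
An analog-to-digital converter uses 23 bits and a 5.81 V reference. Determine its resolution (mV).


The resolution (LSB) of an ADC is Vref / 2^n.
LSB = 5.81 / 2^23
LSB = 5.81 / 8388608
LSB = 6.9e-07 V = 0.00069261 mV

0.00069261 mV


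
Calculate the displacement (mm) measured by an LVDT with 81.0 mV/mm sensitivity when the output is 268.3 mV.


Displacement = Vout / sensitivity.
d = 268.3 / 81.0
d = 3.312 mm

3.312 mm


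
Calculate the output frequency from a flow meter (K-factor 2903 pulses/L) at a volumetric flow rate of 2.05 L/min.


Frequency = K * Q / 60 (converting L/min to L/s).
f = 2903 * 2.05 / 60
f = 5951.15 / 60
f = 99.19 Hz

99.19 Hz


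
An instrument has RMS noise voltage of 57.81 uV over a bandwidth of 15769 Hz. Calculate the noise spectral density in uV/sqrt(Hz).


Noise spectral density = Vrms / sqrt(BW).
NSD = 57.81 / sqrt(15769)
NSD = 57.81 / 125.5747
NSD = 0.4604 uV/sqrt(Hz)

0.4604 uV/sqrt(Hz)


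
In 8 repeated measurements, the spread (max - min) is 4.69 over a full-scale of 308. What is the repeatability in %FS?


Repeatability = (spread / full scale) * 100%.
R = (4.69 / 308) * 100
R = 1.523 %FS

1.523 %FS


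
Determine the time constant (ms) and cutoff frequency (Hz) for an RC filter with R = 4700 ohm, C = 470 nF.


Time constant: tau = R * C.
tau = 4700 * 4.70e-07 = 0.002209 s
tau = 2.209 ms
Cutoff frequency: fc = 1 / (2*pi*R*C).
fc = 1 / (2*pi*0.002209) = 72.05 Hz

tau = 2.209 ms, fc = 72.05 Hz


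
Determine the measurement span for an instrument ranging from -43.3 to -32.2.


Span = upper range - lower range.
Span = -32.2 - (-43.3)
Span = 11.1

11.1


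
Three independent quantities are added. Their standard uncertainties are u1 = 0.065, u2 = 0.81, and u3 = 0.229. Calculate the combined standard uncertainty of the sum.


For a sum of independent quantities, uc = sqrt(u1^2 + u2^2 + u3^2).
uc = sqrt(0.065^2 + 0.81^2 + 0.229^2)
uc = sqrt(0.004225 + 0.6561 + 0.052441)
uc = 0.8443

0.8443


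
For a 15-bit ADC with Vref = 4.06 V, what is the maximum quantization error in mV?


The maximum quantization error is +/- LSB/2.
LSB = Vref / 2^n = 4.06 / 32768 = 0.0001239 V
Max error = LSB / 2 = 0.0001239 / 2 = 6.195e-05 V
Max error = 0.062 mV

0.062 mV


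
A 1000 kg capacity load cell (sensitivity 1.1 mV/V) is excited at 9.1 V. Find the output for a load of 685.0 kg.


Vout = rated_output * Vex * (load / capacity).
Vout = 1.1 * 9.1 * (685.0 / 1000)
Vout = 1.1 * 9.1 * 0.685
Vout = 6.857 mV

6.857 mV


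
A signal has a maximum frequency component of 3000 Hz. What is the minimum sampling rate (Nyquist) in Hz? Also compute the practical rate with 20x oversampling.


By Nyquist theorem, fs_min = 2 * fmax.
fs_min = 2 * 3000 = 6000 Hz
Practical rate = 20 * fs_min = 20 * 6000 = 120000 Hz

fs_min = 6000 Hz, fs_practical = 120000 Hz


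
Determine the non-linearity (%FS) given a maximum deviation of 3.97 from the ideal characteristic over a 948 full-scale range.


Linearity error = (max deviation / full scale) * 100%.
Linearity = (3.97 / 948) * 100
Linearity = 0.419 %FS

0.419 %FS


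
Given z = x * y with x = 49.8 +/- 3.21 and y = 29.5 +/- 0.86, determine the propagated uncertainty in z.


For a product z = x*y, the relative uncertainty is:
uz/z = sqrt((ux/x)^2 + (uy/y)^2)
Relative uncertainties: ux/x = 3.21/49.8 = 0.064458
uy/y = 0.86/29.5 = 0.029153
z = 49.8 * 29.5 = 1469.1
uz = 1469.1 * sqrt(0.064458^2 + 0.029153^2) = 103.93

103.93


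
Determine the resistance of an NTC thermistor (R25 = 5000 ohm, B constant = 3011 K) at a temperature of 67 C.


NTC thermistor equation: Rt = R25 * exp(B * (1/T - 1/T25)).
T in Kelvin: 340.15 K, T25 = 298.15 K
1/T - 1/T25 = 1/340.15 - 1/298.15 = -0.00041414
B * (1/T - 1/T25) = 3011 * -0.00041414 = -1.247
Rt = 5000 * exp(-1.247) = 1436.9 ohm

1436.9 ohm


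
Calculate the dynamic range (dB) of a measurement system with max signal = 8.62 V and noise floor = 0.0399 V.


Dynamic range = 20 * log10(Vmax / Vnoise).
DR = 20 * log10(8.62 / 0.0399)
DR = 20 * log10(216.04)
DR = 46.69 dB

46.69 dB


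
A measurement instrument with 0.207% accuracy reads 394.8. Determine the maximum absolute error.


Absolute error = (accuracy% / 100) * reading.
Error = (0.207 / 100) * 394.8
Error = 0.00207 * 394.8
Error = 0.8172

0.8172


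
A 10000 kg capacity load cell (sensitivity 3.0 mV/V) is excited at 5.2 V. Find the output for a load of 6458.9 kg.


Vout = rated_output * Vex * (load / capacity).
Vout = 3.0 * 5.2 * (6458.9 / 10000)
Vout = 3.0 * 5.2 * 0.64589
Vout = 10.076 mV

10.076 mV


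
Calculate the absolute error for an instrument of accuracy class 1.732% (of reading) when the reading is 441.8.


Absolute error = (accuracy% / 100) * reading.
Error = (1.732 / 100) * 441.8
Error = 0.01732 * 441.8
Error = 7.652

7.652


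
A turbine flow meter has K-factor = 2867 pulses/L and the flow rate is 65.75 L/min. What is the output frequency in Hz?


Frequency = K * Q / 60 (converting L/min to L/s).
f = 2867 * 65.75 / 60
f = 188505.25 / 60
f = 3141.75 Hz

3141.75 Hz


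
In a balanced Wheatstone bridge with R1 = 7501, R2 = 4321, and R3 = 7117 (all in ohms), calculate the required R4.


At balance: R1*R4 = R2*R3, so R4 = R2*R3/R1.
R4 = 4321 * 7117 / 7501
R4 = 30752557 / 7501
R4 = 4099.79 ohm

4099.79 ohm


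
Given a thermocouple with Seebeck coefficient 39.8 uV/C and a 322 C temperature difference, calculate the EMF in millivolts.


The thermocouple output V = sensitivity * dT.
V = 39.8 uV/C * 322 C
V = 12815.6 uV
V = 12.816 mV

12.816 mV


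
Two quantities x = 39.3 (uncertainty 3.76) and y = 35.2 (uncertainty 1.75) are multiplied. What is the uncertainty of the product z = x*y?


For a product z = x*y, the relative uncertainty is:
uz/z = sqrt((ux/x)^2 + (uy/y)^2)
Relative uncertainties: ux/x = 3.76/39.3 = 0.095674
uy/y = 1.75/35.2 = 0.049716
z = 39.3 * 35.2 = 1383.4
uz = 1383.4 * sqrt(0.095674^2 + 0.049716^2) = 149.154

149.154


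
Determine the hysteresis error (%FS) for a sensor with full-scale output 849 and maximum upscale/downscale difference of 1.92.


Hysteresis = (max difference / full scale) * 100%.
H = (1.92 / 849) * 100
H = 0.226 %FS

0.226 %FS


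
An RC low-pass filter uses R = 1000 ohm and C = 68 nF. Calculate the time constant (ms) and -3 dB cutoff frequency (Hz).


Time constant: tau = R * C.
tau = 1000 * 6.80e-08 = 6.8e-05 s
tau = 0.068 ms
Cutoff frequency: fc = 1 / (2*pi*R*C).
fc = 1 / (2*pi*6.8e-05) = 2340.51 Hz

tau = 0.068 ms, fc = 2340.51 Hz


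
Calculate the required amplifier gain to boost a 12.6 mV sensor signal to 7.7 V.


Gain = Vout / Vin (converting to same units).
G = 7.7 V / 12.6 mV
G = 7700.0 mV / 12.6 mV
G = 611.11

611.11


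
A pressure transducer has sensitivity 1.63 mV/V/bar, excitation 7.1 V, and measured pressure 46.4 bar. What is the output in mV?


Output = sensitivity * Vex * P.
Vout = 1.63 * 7.1 * 46.4
Vout = 11.573 * 46.4
Vout = 536.99 mV

536.99 mV


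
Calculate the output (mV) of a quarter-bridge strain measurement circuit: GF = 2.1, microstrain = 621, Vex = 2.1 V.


Quarter bridge output: Vout = (GF * epsilon * Vex) / 4.
Vout = (2.1 * 621e-6 * 2.1) / 4
Vout = 0.00273861 / 4 V
Vout = 0.00068465 V = 0.6847 mV

0.6847 mV


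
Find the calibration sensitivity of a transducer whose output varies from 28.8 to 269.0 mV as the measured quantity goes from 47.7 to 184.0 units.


Sensitivity = (y2 - y1) / (x2 - x1).
S = (269.0 - 28.8) / (184.0 - 47.7)
S = 240.2 / 136.3
S = 1.7623 mV/unit

1.7623 mV/unit


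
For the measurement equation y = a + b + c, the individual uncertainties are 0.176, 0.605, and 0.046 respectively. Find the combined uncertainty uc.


For a sum of independent quantities, uc = sqrt(u1^2 + u2^2 + u3^2).
uc = sqrt(0.176^2 + 0.605^2 + 0.046^2)
uc = sqrt(0.030976 + 0.366025 + 0.002116)
uc = 0.6318

0.6318


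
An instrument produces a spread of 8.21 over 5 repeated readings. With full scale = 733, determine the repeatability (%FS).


Repeatability = (spread / full scale) * 100%.
R = (8.21 / 733) * 100
R = 1.12 %FS

1.12 %FS


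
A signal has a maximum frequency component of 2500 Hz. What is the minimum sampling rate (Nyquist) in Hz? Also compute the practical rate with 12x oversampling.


By Nyquist theorem, fs_min = 2 * fmax.
fs_min = 2 * 2500 = 5000 Hz
Practical rate = 12 * fs_min = 12 * 5000 = 60000 Hz

fs_min = 5000 Hz, fs_practical = 60000 Hz


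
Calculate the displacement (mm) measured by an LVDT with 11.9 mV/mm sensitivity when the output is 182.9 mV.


Displacement = Vout / sensitivity.
d = 182.9 / 11.9
d = 15.37 mm

15.37 mm


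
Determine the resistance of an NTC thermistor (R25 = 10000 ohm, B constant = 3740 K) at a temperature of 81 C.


NTC thermistor equation: Rt = R25 * exp(B * (1/T - 1/T25)).
T in Kelvin: 354.15 K, T25 = 298.15 K
1/T - 1/T25 = 1/354.15 - 1/298.15 = -0.00053035
B * (1/T - 1/T25) = 3740 * -0.00053035 = -1.9835
Rt = 10000 * exp(-1.9835) = 1375.8 ohm

1375.8 ohm


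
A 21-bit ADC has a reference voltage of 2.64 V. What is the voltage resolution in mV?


The resolution (LSB) of an ADC is Vref / 2^n.
LSB = 2.64 / 2^21
LSB = 2.64 / 2097152
LSB = 1.26e-06 V = 0.00125885 mV

0.00125885 mV


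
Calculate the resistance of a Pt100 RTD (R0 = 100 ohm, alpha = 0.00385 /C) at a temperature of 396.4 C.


The RTD equation: Rt = R0 * (1 + alpha * T).
Rt = 100 * (1 + 0.00385 * 396.4)
Rt = 100 * (1 + 1.52614)
Rt = 100 * 2.52614
Rt = 252.614 ohm

252.614 ohm


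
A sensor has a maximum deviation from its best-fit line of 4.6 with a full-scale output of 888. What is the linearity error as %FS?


Linearity error = (max deviation / full scale) * 100%.
Linearity = (4.6 / 888) * 100
Linearity = 0.518 %FS

0.518 %FS


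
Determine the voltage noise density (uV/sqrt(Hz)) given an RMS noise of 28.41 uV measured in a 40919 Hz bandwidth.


Noise spectral density = Vrms / sqrt(BW).
NSD = 28.41 / sqrt(40919)
NSD = 28.41 / 202.2845
NSD = 0.1404 uV/sqrt(Hz)

0.1404 uV/sqrt(Hz)


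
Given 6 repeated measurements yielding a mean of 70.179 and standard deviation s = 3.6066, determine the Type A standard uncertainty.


The standard uncertainty for Type A evaluation is u = s / sqrt(n).
u = 3.6066 / sqrt(6)
u = 3.6066 / 2.4495
u = 1.4724

1.4724


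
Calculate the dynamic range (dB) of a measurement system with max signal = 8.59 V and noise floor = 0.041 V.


Dynamic range = 20 * log10(Vmax / Vnoise).
DR = 20 * log10(8.59 / 0.041)
DR = 20 * log10(209.51)
DR = 46.42 dB

46.42 dB


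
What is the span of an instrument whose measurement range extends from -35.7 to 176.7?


Span = upper range - lower range.
Span = 176.7 - (-35.7)
Span = 212.4

212.4


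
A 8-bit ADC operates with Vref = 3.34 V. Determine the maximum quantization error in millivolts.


The maximum quantization error is +/- LSB/2.
LSB = Vref / 2^n = 3.34 / 256 = 0.01304687 V
Max error = LSB / 2 = 0.01304687 / 2 = 0.00652344 V
Max error = 6.5234 mV

6.5234 mV


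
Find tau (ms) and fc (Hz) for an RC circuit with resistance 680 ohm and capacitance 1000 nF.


Time constant: tau = R * C.
tau = 680 * 1.00e-06 = 0.00068 s
tau = 0.68 ms
Cutoff frequency: fc = 1 / (2*pi*R*C).
fc = 1 / (2*pi*0.00068) = 234.05 Hz

tau = 0.68 ms, fc = 234.05 Hz


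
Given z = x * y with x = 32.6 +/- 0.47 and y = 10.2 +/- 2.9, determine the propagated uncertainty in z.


For a product z = x*y, the relative uncertainty is:
uz/z = sqrt((ux/x)^2 + (uy/y)^2)
Relative uncertainties: ux/x = 0.47/32.6 = 0.014417
uy/y = 2.9/10.2 = 0.284314
z = 32.6 * 10.2 = 332.5
uz = 332.5 * sqrt(0.014417^2 + 0.284314^2) = 94.661

94.661


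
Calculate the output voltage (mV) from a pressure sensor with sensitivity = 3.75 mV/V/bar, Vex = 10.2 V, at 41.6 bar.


Output = sensitivity * Vex * P.
Vout = 3.75 * 10.2 * 41.6
Vout = 38.25 * 41.6
Vout = 1591.2 mV

1591.2 mV


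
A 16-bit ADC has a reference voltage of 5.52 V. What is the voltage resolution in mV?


The resolution (LSB) of an ADC is Vref / 2^n.
LSB = 5.52 / 2^16
LSB = 5.52 / 65536
LSB = 8.423e-05 V = 0.08422852 mV

0.08422852 mV


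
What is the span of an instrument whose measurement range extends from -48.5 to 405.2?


Span = upper range - lower range.
Span = 405.2 - (-48.5)
Span = 453.7

453.7


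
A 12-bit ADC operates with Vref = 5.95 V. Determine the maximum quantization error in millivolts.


The maximum quantization error is +/- LSB/2.
LSB = Vref / 2^n = 5.95 / 4096 = 0.00145264 V
Max error = LSB / 2 = 0.00145264 / 2 = 0.00072632 V
Max error = 0.7263 mV

0.7263 mV


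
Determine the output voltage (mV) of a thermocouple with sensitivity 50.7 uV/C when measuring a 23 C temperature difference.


The thermocouple output V = sensitivity * dT.
V = 50.7 uV/C * 23 C
V = 1166.1 uV
V = 1.166 mV

1.166 mV


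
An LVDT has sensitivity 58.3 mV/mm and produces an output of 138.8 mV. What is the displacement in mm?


Displacement = Vout / sensitivity.
d = 138.8 / 58.3
d = 2.381 mm

2.381 mm


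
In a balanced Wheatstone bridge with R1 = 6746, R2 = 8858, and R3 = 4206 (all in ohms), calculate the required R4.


At balance: R1*R4 = R2*R3, so R4 = R2*R3/R1.
R4 = 8858 * 4206 / 6746
R4 = 37256748 / 6746
R4 = 5522.79 ohm

5522.79 ohm


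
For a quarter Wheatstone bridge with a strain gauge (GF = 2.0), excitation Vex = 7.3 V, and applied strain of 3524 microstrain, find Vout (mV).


Quarter bridge output: Vout = (GF * epsilon * Vex) / 4.
Vout = (2.0 * 3524e-6 * 7.3) / 4
Vout = 0.0514504 / 4 V
Vout = 0.0128626 V = 12.8626 mV

12.8626 mV


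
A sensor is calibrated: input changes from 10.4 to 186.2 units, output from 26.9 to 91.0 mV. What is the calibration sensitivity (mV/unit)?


Sensitivity = (y2 - y1) / (x2 - x1).
S = (91.0 - 26.9) / (186.2 - 10.4)
S = 64.1 / 175.8
S = 0.3646 mV/unit

0.3646 mV/unit


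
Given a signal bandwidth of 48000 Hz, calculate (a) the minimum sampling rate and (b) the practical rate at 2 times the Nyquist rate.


By Nyquist theorem, fs_min = 2 * fmax.
fs_min = 2 * 48000 = 96000 Hz
Practical rate = 2 * fs_min = 2 * 96000 = 192000 Hz

fs_min = 96000 Hz, fs_practical = 192000 Hz


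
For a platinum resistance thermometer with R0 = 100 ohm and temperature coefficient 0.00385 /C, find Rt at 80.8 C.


The RTD equation: Rt = R0 * (1 + alpha * T).
Rt = 100 * (1 + 0.00385 * 80.8)
Rt = 100 * (1 + 0.31108)
Rt = 100 * 1.31108
Rt = 131.108 ohm

131.108 ohm


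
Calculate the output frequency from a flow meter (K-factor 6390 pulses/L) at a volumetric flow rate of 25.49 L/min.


Frequency = K * Q / 60 (converting L/min to L/s).
f = 6390 * 25.49 / 60
f = 162881.1 / 60
f = 2714.68 Hz

2714.68 Hz


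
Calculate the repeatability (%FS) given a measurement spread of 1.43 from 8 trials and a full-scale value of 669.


Repeatability = (spread / full scale) * 100%.
R = (1.43 / 669) * 100
R = 0.214 %FS

0.214 %FS


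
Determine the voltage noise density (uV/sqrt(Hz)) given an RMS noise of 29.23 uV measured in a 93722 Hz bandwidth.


Noise spectral density = Vrms / sqrt(BW).
NSD = 29.23 / sqrt(93722)
NSD = 29.23 / 306.1405
NSD = 0.0955 uV/sqrt(Hz)

0.0955 uV/sqrt(Hz)


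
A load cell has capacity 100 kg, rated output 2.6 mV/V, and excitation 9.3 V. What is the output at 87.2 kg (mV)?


Vout = rated_output * Vex * (load / capacity).
Vout = 2.6 * 9.3 * (87.2 / 100)
Vout = 2.6 * 9.3 * 0.872
Vout = 21.085 mV

21.085 mV


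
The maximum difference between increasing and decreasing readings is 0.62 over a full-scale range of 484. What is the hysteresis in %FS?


Hysteresis = (max difference / full scale) * 100%.
H = (0.62 / 484) * 100
H = 0.128 %FS

0.128 %FS


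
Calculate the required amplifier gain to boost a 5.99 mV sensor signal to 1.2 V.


Gain = Vout / Vin (converting to same units).
G = 1.2 V / 5.99 mV
G = 1200.0 mV / 5.99 mV
G = 200.33

200.33


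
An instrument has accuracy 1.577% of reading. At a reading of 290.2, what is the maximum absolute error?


Absolute error = (accuracy% / 100) * reading.
Error = (1.577 / 100) * 290.2
Error = 0.01577 * 290.2
Error = 4.5765

4.5765


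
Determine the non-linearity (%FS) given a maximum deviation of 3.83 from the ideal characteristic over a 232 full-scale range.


Linearity error = (max deviation / full scale) * 100%.
Linearity = (3.83 / 232) * 100
Linearity = 1.651 %FS

1.651 %FS


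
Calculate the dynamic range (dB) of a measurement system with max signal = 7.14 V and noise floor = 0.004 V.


Dynamic range = 20 * log10(Vmax / Vnoise).
DR = 20 * log10(7.14 / 0.004)
DR = 20 * log10(1785.0)
DR = 65.03 dB

65.03 dB


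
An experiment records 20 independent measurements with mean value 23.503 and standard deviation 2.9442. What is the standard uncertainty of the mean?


The standard uncertainty for Type A evaluation is u = s / sqrt(n).
u = 2.9442 / sqrt(20)
u = 2.9442 / 4.4721
u = 0.6583

0.6583


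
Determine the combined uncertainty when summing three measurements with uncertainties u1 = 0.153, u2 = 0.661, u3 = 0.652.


For a sum of independent quantities, uc = sqrt(u1^2 + u2^2 + u3^2).
uc = sqrt(0.153^2 + 0.661^2 + 0.652^2)
uc = sqrt(0.023409 + 0.436921 + 0.425104)
uc = 0.941

0.941


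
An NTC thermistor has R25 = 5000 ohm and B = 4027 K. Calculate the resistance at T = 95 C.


NTC thermistor equation: Rt = R25 * exp(B * (1/T - 1/T25)).
T in Kelvin: 368.15 K, T25 = 298.15 K
1/T - 1/T25 = 1/368.15 - 1/298.15 = -0.00063773
B * (1/T - 1/T25) = 4027 * -0.00063773 = -2.5681
Rt = 5000 * exp(-2.5681) = 383.4 ohm

383.4 ohm


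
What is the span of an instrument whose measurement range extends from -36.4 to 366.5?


Span = upper range - lower range.
Span = 366.5 - (-36.4)
Span = 402.9

402.9


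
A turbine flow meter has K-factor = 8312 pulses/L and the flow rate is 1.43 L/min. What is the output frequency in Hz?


Frequency = K * Q / 60 (converting L/min to L/s).
f = 8312 * 1.43 / 60
f = 11886.16 / 60
f = 198.1 Hz

198.1 Hz


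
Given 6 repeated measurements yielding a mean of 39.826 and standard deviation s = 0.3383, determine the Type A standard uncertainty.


The standard uncertainty for Type A evaluation is u = s / sqrt(n).
u = 0.3383 / sqrt(6)
u = 0.3383 / 2.4495
u = 0.1381

0.1381


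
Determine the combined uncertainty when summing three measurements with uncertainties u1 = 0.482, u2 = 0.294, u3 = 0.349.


For a sum of independent quantities, uc = sqrt(u1^2 + u2^2 + u3^2).
uc = sqrt(0.482^2 + 0.294^2 + 0.349^2)
uc = sqrt(0.232324 + 0.086436 + 0.121801)
uc = 0.6637

0.6637


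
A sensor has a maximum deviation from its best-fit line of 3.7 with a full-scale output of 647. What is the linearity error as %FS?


Linearity error = (max deviation / full scale) * 100%.
Linearity = (3.7 / 647) * 100
Linearity = 0.572 %FS

0.572 %FS


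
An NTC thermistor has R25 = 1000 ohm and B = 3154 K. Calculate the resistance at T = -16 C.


NTC thermistor equation: Rt = R25 * exp(B * (1/T - 1/T25)).
T in Kelvin: 257.15 K, T25 = 298.15 K
1/T - 1/T25 = 1/257.15 - 1/298.15 = 0.00053476
B * (1/T - 1/T25) = 3154 * 0.00053476 = 1.6866
Rt = 1000 * exp(1.6866) = 5401.3 ohm

5401.3 ohm


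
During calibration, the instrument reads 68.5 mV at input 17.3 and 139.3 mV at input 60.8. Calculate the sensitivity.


Sensitivity = (y2 - y1) / (x2 - x1).
S = (139.3 - 68.5) / (60.8 - 17.3)
S = 70.8 / 43.5
S = 1.6276 mV/unit

1.6276 mV/unit


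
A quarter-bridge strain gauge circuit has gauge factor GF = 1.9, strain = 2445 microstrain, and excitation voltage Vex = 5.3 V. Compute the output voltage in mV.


Quarter bridge output: Vout = (GF * epsilon * Vex) / 4.
Vout = (1.9 * 2445e-6 * 5.3) / 4
Vout = 0.02462115 / 4 V
Vout = 0.00615529 V = 6.1553 mV

6.1553 mV


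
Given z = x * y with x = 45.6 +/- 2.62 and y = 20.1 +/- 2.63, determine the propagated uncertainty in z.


For a product z = x*y, the relative uncertainty is:
uz/z = sqrt((ux/x)^2 + (uy/y)^2)
Relative uncertainties: ux/x = 2.62/45.6 = 0.057456
uy/y = 2.63/20.1 = 0.130846
z = 45.6 * 20.1 = 916.6
uz = 916.6 * sqrt(0.057456^2 + 0.130846^2) = 130.981

130.981


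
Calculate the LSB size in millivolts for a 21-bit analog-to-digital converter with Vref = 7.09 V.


The resolution (LSB) of an ADC is Vref / 2^n.
LSB = 7.09 / 2^21
LSB = 7.09 / 2097152
LSB = 3.38e-06 V = 0.00338078 mV

0.00338078 mV


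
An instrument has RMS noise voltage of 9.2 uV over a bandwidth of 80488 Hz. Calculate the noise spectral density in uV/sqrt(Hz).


Noise spectral density = Vrms / sqrt(BW).
NSD = 9.2 / sqrt(80488)
NSD = 9.2 / 283.7041
NSD = 0.0324 uV/sqrt(Hz)

0.0324 uV/sqrt(Hz)


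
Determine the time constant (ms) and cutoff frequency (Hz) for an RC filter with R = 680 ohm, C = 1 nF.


Time constant: tau = R * C.
tau = 680 * 1.00e-09 = 6.8e-07 s
tau = 0.0007 ms
Cutoff frequency: fc = 1 / (2*pi*R*C).
fc = 1 / (2*pi*6.8e-07) = 234051.39 Hz

tau = 0.0007 ms, fc = 234051.39 Hz


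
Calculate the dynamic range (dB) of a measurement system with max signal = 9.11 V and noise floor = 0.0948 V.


Dynamic range = 20 * log10(Vmax / Vnoise).
DR = 20 * log10(9.11 / 0.0948)
DR = 20 * log10(96.1)
DR = 39.65 dB

39.65 dB


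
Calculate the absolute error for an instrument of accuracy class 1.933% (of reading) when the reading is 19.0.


Absolute error = (accuracy% / 100) * reading.
Error = (1.933 / 100) * 19.0
Error = 0.01933 * 19.0
Error = 0.3673

0.3673


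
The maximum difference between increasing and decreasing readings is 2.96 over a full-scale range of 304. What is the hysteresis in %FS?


Hysteresis = (max difference / full scale) * 100%.
H = (2.96 / 304) * 100
H = 0.974 %FS

0.974 %FS


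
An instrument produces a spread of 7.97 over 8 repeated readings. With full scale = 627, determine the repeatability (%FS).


Repeatability = (spread / full scale) * 100%.
R = (7.97 / 627) * 100
R = 1.271 %FS

1.271 %FS


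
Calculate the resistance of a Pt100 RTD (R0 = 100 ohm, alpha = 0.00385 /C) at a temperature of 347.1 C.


The RTD equation: Rt = R0 * (1 + alpha * T).
Rt = 100 * (1 + 0.00385 * 347.1)
Rt = 100 * (1 + 1.336335)
Rt = 100 * 2.336335
Rt = 233.633 ohm

233.633 ohm


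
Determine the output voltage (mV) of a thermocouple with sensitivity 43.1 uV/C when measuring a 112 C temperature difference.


The thermocouple output V = sensitivity * dT.
V = 43.1 uV/C * 112 C
V = 4827.2 uV
V = 4.827 mV

4.827 mV


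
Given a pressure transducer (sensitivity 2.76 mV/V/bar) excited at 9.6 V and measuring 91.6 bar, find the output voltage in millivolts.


Output = sensitivity * Vex * P.
Vout = 2.76 * 9.6 * 91.6
Vout = 26.496 * 91.6
Vout = 2427.03 mV

2427.03 mV


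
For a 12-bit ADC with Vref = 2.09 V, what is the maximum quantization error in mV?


The maximum quantization error is +/- LSB/2.
LSB = Vref / 2^n = 2.09 / 4096 = 0.00051025 V
Max error = LSB / 2 = 0.00051025 / 2 = 0.00025513 V
Max error = 0.2551 mV

0.2551 mV


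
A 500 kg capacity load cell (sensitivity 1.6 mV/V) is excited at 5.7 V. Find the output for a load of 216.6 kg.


Vout = rated_output * Vex * (load / capacity).
Vout = 1.6 * 5.7 * (216.6 / 500)
Vout = 1.6 * 5.7 * 0.4332
Vout = 3.951 mV

3.951 mV


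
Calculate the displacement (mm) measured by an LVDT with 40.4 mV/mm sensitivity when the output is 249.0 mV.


Displacement = Vout / sensitivity.
d = 249.0 / 40.4
d = 6.163 mm

6.163 mm


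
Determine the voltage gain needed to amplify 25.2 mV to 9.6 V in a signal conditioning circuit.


Gain = Vout / Vin (converting to same units).
G = 9.6 V / 25.2 mV
G = 9600.0 mV / 25.2 mV
G = 380.95

380.95


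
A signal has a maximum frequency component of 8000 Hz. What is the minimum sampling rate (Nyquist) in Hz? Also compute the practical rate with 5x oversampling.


By Nyquist theorem, fs_min = 2 * fmax.
fs_min = 2 * 8000 = 16000 Hz
Practical rate = 5 * fs_min = 5 * 16000 = 80000 Hz

fs_min = 16000 Hz, fs_practical = 80000 Hz


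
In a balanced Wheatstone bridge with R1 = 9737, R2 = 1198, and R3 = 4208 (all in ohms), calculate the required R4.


At balance: R1*R4 = R2*R3, so R4 = R2*R3/R1.
R4 = 1198 * 4208 / 9737
R4 = 5041184 / 9737
R4 = 517.73 ohm

517.73 ohm


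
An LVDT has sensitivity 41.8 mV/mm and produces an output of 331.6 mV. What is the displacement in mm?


Displacement = Vout / sensitivity.
d = 331.6 / 41.8
d = 7.933 mm

7.933 mm


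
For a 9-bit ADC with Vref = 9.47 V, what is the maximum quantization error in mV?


The maximum quantization error is +/- LSB/2.
LSB = Vref / 2^n = 9.47 / 512 = 0.01849609 V
Max error = LSB / 2 = 0.01849609 / 2 = 0.00924805 V
Max error = 9.248 mV

9.248 mV


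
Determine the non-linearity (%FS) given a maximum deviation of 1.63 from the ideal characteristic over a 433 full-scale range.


Linearity error = (max deviation / full scale) * 100%.
Linearity = (1.63 / 433) * 100
Linearity = 0.376 %FS

0.376 %FS


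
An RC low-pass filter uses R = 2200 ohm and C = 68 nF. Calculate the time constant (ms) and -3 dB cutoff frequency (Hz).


Time constant: tau = R * C.
tau = 2200 * 6.80e-08 = 0.0001496 s
tau = 0.1496 ms
Cutoff frequency: fc = 1 / (2*pi*R*C).
fc = 1 / (2*pi*0.0001496) = 1063.87 Hz

tau = 0.1496 ms, fc = 1063.87 Hz


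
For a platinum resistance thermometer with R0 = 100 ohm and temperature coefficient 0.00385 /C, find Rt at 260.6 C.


The RTD equation: Rt = R0 * (1 + alpha * T).
Rt = 100 * (1 + 0.00385 * 260.6)
Rt = 100 * (1 + 1.00331)
Rt = 100 * 2.00331
Rt = 200.331 ohm

200.331 ohm


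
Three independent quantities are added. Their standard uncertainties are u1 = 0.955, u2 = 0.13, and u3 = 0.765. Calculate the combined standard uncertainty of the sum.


For a sum of independent quantities, uc = sqrt(u1^2 + u2^2 + u3^2).
uc = sqrt(0.955^2 + 0.13^2 + 0.765^2)
uc = sqrt(0.912025 + 0.0169 + 0.585225)
uc = 1.2305

1.2305


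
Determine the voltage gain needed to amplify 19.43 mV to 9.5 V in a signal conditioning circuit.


Gain = Vout / Vin (converting to same units).
G = 9.5 V / 19.43 mV
G = 9500.0 mV / 19.43 mV
G = 488.93

488.93


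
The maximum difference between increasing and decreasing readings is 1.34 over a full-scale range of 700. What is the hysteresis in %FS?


Hysteresis = (max difference / full scale) * 100%.
H = (1.34 / 700) * 100
H = 0.191 %FS

0.191 %FS


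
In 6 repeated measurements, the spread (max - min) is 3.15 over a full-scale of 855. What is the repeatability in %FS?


Repeatability = (spread / full scale) * 100%.
R = (3.15 / 855) * 100
R = 0.368 %FS

0.368 %FS


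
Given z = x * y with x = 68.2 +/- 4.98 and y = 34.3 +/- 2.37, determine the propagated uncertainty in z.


For a product z = x*y, the relative uncertainty is:
uz/z = sqrt((ux/x)^2 + (uy/y)^2)
Relative uncertainties: ux/x = 4.98/68.2 = 0.073021
uy/y = 2.37/34.3 = 0.069096
z = 68.2 * 34.3 = 2339.3
uz = 2339.3 * sqrt(0.073021^2 + 0.069096^2) = 235.166

235.166


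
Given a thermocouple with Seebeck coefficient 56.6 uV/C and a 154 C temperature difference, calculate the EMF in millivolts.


The thermocouple output V = sensitivity * dT.
V = 56.6 uV/C * 154 C
V = 8716.4 uV
V = 8.716 mV

8.716 mV


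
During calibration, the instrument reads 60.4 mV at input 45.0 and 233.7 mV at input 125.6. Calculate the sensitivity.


Sensitivity = (y2 - y1) / (x2 - x1).
S = (233.7 - 60.4) / (125.6 - 45.0)
S = 173.3 / 80.6
S = 2.1501 mV/unit

2.1501 mV/unit


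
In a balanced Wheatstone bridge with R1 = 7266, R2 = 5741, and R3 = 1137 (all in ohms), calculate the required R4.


At balance: R1*R4 = R2*R3, so R4 = R2*R3/R1.
R4 = 5741 * 1137 / 7266
R4 = 6527517 / 7266
R4 = 898.36 ohm

898.36 ohm


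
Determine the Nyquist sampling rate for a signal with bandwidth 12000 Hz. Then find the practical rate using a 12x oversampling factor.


By Nyquist theorem, fs_min = 2 * fmax.
fs_min = 2 * 12000 = 24000 Hz
Practical rate = 12 * fs_min = 12 * 24000 = 288000 Hz

fs_min = 24000 Hz, fs_practical = 288000 Hz


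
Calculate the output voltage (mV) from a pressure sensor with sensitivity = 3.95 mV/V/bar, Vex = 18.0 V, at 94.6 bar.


Output = sensitivity * Vex * P.
Vout = 3.95 * 18.0 * 94.6
Vout = 71.1 * 94.6
Vout = 6726.06 mV

6726.06 mV


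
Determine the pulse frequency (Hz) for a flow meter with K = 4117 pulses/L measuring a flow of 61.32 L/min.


Frequency = K * Q / 60 (converting L/min to L/s).
f = 4117 * 61.32 / 60
f = 252454.44 / 60
f = 4207.57 Hz

4207.57 Hz


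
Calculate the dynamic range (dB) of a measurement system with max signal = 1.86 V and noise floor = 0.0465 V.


Dynamic range = 20 * log10(Vmax / Vnoise).
DR = 20 * log10(1.86 / 0.0465)
DR = 20 * log10(40.0)
DR = 32.04 dB

32.04 dB


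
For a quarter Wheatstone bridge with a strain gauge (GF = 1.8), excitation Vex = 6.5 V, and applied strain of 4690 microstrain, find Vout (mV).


Quarter bridge output: Vout = (GF * epsilon * Vex) / 4.
Vout = (1.8 * 4690e-6 * 6.5) / 4
Vout = 0.054873 / 4 V
Vout = 0.01371825 V = 13.7182 mV

13.7182 mV


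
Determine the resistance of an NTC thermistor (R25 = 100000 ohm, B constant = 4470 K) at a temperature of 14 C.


NTC thermistor equation: Rt = R25 * exp(B * (1/T - 1/T25)).
T in Kelvin: 287.15 K, T25 = 298.15 K
1/T - 1/T25 = 1/287.15 - 1/298.15 = 0.00012848
B * (1/T - 1/T25) = 4470 * 0.00012848 = 0.5743
Rt = 100000 * exp(0.5743) = 177592.9 ohm

177592.9 ohm


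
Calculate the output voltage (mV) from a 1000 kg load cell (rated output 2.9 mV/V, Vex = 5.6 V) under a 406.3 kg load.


Vout = rated_output * Vex * (load / capacity).
Vout = 2.9 * 5.6 * (406.3 / 1000)
Vout = 2.9 * 5.6 * 0.4063
Vout = 6.598 mV

6.598 mV


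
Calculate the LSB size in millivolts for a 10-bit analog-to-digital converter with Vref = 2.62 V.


The resolution (LSB) of an ADC is Vref / 2^n.
LSB = 2.62 / 2^10
LSB = 2.62 / 1024
LSB = 0.00255859 V = 2.55859375 mV

2.55859375 mV


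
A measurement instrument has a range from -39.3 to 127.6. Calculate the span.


Span = upper range - lower range.
Span = 127.6 - (-39.3)
Span = 166.9

166.9


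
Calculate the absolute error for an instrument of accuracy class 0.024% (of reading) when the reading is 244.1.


Absolute error = (accuracy% / 100) * reading.
Error = (0.024 / 100) * 244.1
Error = 0.00024 * 244.1
Error = 0.0586

0.0586


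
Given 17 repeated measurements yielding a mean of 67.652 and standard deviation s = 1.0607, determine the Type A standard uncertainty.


The standard uncertainty for Type A evaluation is u = s / sqrt(n).
u = 1.0607 / sqrt(17)
u = 1.0607 / 4.1231
u = 0.2573

0.2573


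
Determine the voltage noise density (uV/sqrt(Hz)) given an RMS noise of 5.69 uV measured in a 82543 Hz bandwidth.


Noise spectral density = Vrms / sqrt(BW).
NSD = 5.69 / sqrt(82543)
NSD = 5.69 / 287.303
NSD = 0.0198 uV/sqrt(Hz)

0.0198 uV/sqrt(Hz)


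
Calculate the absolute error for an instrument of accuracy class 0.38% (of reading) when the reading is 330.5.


Absolute error = (accuracy% / 100) * reading.
Error = (0.38 / 100) * 330.5
Error = 0.0038 * 330.5
Error = 1.2559

1.2559


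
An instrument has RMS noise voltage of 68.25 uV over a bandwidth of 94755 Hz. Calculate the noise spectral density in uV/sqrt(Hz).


Noise spectral density = Vrms / sqrt(BW).
NSD = 68.25 / sqrt(94755)
NSD = 68.25 / 307.823
NSD = 0.2217 uV/sqrt(Hz)

0.2217 uV/sqrt(Hz)


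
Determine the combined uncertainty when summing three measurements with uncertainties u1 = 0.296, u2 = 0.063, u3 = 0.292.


For a sum of independent quantities, uc = sqrt(u1^2 + u2^2 + u3^2).
uc = sqrt(0.296^2 + 0.063^2 + 0.292^2)
uc = sqrt(0.087616 + 0.003969 + 0.085264)
uc = 0.4205

0.4205


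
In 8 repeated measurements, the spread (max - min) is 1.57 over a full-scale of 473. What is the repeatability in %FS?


Repeatability = (spread / full scale) * 100%.
R = (1.57 / 473) * 100
R = 0.332 %FS

0.332 %FS


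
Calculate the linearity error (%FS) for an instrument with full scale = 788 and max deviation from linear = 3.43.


Linearity error = (max deviation / full scale) * 100%.
Linearity = (3.43 / 788) * 100
Linearity = 0.435 %FS

0.435 %FS


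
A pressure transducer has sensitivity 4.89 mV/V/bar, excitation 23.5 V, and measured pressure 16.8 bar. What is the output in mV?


Output = sensitivity * Vex * P.
Vout = 4.89 * 23.5 * 16.8
Vout = 114.915 * 16.8
Vout = 1930.57 mV

1930.57 mV


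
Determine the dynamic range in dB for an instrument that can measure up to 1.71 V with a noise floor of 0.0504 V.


Dynamic range = 20 * log10(Vmax / Vnoise).
DR = 20 * log10(1.71 / 0.0504)
DR = 20 * log10(33.93)
DR = 30.61 dB

30.61 dB


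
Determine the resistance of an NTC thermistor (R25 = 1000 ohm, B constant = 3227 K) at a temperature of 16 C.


NTC thermistor equation: Rt = R25 * exp(B * (1/T - 1/T25)).
T in Kelvin: 289.15 K, T25 = 298.15 K
1/T - 1/T25 = 1/289.15 - 1/298.15 = 0.0001044
B * (1/T - 1/T25) = 3227 * 0.0001044 = 0.3369
Rt = 1000 * exp(0.3369) = 1400.6 ohm

1400.6 ohm


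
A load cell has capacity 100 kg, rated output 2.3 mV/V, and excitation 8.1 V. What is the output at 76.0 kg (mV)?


Vout = rated_output * Vex * (load / capacity).
Vout = 2.3 * 8.1 * (76.0 / 100)
Vout = 2.3 * 8.1 * 0.76
Vout = 14.159 mV

14.159 mV


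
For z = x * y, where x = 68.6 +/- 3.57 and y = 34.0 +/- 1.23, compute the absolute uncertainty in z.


For a product z = x*y, the relative uncertainty is:
uz/z = sqrt((ux/x)^2 + (uy/y)^2)
Relative uncertainties: ux/x = 3.57/68.6 = 0.052041
uy/y = 1.23/34.0 = 0.036176
z = 68.6 * 34.0 = 2332.4
uz = 2332.4 * sqrt(0.052041^2 + 0.036176^2) = 147.827

147.827


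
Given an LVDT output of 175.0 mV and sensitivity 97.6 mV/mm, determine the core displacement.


Displacement = Vout / sensitivity.
d = 175.0 / 97.6
d = 1.793 mm

1.793 mm


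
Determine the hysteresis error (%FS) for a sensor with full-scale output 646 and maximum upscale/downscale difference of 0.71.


Hysteresis = (max difference / full scale) * 100%.
H = (0.71 / 646) * 100
H = 0.11 %FS

0.11 %FS


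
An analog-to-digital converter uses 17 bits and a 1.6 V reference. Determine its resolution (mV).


The resolution (LSB) of an ADC is Vref / 2^n.
LSB = 1.6 / 2^17
LSB = 1.6 / 131072
LSB = 1.221e-05 V = 0.01220703 mV

0.01220703 mV


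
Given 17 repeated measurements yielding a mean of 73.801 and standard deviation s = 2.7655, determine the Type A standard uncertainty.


The standard uncertainty for Type A evaluation is u = s / sqrt(n).
u = 2.7655 / sqrt(17)
u = 2.7655 / 4.1231
u = 0.6707

0.6707


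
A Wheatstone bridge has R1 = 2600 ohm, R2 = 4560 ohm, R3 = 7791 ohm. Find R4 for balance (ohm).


At balance: R1*R4 = R2*R3, so R4 = R2*R3/R1.
R4 = 4560 * 7791 / 2600
R4 = 35526960 / 2600
R4 = 13664.22 ohm

13664.22 ohm


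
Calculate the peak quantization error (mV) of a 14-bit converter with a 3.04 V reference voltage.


The maximum quantization error is +/- LSB/2.
LSB = Vref / 2^n = 3.04 / 16384 = 0.00018555 V
Max error = LSB / 2 = 0.00018555 / 2 = 9.277e-05 V
Max error = 0.0928 mV

0.0928 mV


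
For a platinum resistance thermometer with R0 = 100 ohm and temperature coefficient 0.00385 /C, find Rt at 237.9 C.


The RTD equation: Rt = R0 * (1 + alpha * T).
Rt = 100 * (1 + 0.00385 * 237.9)
Rt = 100 * (1 + 0.915915)
Rt = 100 * 1.915915
Rt = 191.591 ohm

191.591 ohm


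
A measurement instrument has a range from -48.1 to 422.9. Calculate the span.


Span = upper range - lower range.
Span = 422.9 - (-48.1)
Span = 471.0

471.0


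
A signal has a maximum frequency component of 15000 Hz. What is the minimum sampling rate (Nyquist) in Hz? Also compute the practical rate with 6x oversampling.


By Nyquist theorem, fs_min = 2 * fmax.
fs_min = 2 * 15000 = 30000 Hz
Practical rate = 6 * fs_min = 6 * 30000 = 180000 Hz

fs_min = 30000 Hz, fs_practical = 180000 Hz


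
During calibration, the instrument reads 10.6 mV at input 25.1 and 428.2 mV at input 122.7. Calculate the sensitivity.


Sensitivity = (y2 - y1) / (x2 - x1).
S = (428.2 - 10.6) / (122.7 - 25.1)
S = 417.6 / 97.6
S = 4.2787 mV/unit

4.2787 mV/unit


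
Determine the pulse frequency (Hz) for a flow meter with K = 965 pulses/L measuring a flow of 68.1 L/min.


Frequency = K * Q / 60 (converting L/min to L/s).
f = 965 * 68.1 / 60
f = 65716.5 / 60
f = 1095.28 Hz

1095.28 Hz


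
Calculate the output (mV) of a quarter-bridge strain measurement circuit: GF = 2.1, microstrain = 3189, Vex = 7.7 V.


Quarter bridge output: Vout = (GF * epsilon * Vex) / 4.
Vout = (2.1 * 3189e-6 * 7.7) / 4
Vout = 0.05156613 / 4 V
Vout = 0.01289153 V = 12.8915 mV

12.8915 mV


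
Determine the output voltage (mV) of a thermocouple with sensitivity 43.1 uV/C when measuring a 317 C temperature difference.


The thermocouple output V = sensitivity * dT.
V = 43.1 uV/C * 317 C
V = 13662.7 uV
V = 13.663 mV

13.663 mV


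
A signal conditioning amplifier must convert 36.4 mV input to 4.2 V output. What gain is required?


Gain = Vout / Vin (converting to same units).
G = 4.2 V / 36.4 mV
G = 4200.0 mV / 36.4 mV
G = 115.38

115.38


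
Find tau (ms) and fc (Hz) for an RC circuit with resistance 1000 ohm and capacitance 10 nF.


Time constant: tau = R * C.
tau = 1000 * 1.00e-08 = 1e-05 s
tau = 0.01 ms
Cutoff frequency: fc = 1 / (2*pi*R*C).
fc = 1 / (2*pi*1e-05) = 15915.49 Hz

tau = 0.01 ms, fc = 15915.49 Hz


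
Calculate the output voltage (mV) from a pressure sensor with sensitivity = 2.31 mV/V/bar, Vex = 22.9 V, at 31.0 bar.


Output = sensitivity * Vex * P.
Vout = 2.31 * 22.9 * 31.0
Vout = 52.899 * 31.0
Vout = 1639.87 mV

1639.87 mV


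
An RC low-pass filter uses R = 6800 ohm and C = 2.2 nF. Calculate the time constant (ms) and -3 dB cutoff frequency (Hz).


Time constant: tau = R * C.
tau = 6800 * 2.20e-09 = 1.496e-05 s
tau = 0.015 ms
Cutoff frequency: fc = 1 / (2*pi*R*C).
fc = 1 / (2*pi*1.496e-05) = 10638.7 Hz

tau = 0.015 ms, fc = 10638.7 Hz


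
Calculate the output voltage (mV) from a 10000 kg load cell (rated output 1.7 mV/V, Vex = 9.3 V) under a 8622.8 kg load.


Vout = rated_output * Vex * (load / capacity).
Vout = 1.7 * 9.3 * (8622.8 / 10000)
Vout = 1.7 * 9.3 * 0.86228
Vout = 13.633 mV

13.633 mV
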